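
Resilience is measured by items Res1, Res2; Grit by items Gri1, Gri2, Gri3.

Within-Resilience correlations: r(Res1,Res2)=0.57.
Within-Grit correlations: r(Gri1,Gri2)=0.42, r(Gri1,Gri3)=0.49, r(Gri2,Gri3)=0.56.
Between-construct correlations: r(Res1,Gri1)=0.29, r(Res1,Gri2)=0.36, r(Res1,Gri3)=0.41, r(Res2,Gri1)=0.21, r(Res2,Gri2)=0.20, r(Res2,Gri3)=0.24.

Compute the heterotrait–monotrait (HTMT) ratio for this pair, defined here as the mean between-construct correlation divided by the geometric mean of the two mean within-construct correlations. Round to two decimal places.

0.54

Between-construct mean = 1.71/6 = 0.2850.
Mean within-Res = 0.57/1 = 0.5700; mean within-Gri = 1.47/3 = 0.4900.
Geometric mean = √(0.5700 × 0.4900) = 0.5285.
HTMT = 0.2850 / 0.5285 = 0.54.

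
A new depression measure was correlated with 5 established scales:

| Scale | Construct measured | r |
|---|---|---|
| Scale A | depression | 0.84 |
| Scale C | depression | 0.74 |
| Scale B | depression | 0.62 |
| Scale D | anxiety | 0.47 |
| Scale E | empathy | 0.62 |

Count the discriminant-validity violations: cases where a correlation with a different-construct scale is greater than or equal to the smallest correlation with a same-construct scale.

1

Convergent (same construct = depression): Scale A, Scale C, Scale B.
Smallest convergent = 0.62. Discriminant values: 0.47, 0.62; count ≥ 0.62 → 1.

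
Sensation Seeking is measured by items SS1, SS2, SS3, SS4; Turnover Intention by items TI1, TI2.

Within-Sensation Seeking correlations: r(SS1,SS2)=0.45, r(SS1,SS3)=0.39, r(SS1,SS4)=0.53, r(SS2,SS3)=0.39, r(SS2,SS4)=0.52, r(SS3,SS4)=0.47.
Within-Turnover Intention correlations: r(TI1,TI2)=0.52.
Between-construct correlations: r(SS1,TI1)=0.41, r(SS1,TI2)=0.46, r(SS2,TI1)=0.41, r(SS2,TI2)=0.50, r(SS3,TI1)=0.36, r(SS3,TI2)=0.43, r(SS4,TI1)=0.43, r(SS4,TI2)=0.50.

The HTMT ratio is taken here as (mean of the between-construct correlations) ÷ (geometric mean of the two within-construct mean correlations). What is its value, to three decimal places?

Mean between = 3.50/8 = 0.4375.
Mean within-SS = 2.75/6 = 0.4583; mean within-TI = 0.52/1 = 0.5200.
Geometric mean = √(0.4583 × 0.5200) = 0.4882.
HTMT = 0.4375 / 0.4882 = 0.896.

0.896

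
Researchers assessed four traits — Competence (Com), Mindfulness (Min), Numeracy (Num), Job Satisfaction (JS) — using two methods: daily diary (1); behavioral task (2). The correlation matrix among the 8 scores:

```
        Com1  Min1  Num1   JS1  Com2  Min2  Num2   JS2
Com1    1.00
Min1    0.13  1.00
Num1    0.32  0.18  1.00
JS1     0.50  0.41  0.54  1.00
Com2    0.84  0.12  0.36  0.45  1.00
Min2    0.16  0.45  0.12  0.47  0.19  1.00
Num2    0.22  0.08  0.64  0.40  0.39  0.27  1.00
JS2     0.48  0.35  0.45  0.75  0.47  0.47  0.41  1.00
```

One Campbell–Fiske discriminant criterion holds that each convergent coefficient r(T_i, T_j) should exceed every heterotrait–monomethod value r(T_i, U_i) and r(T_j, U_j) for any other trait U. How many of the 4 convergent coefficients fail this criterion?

Checking each validity diagonal entry against its comparison values:
Com (methods 1·2): 0.84 vs {0.13, 0.19, 0.32, 0.39, 0.50, 0.47} → pass.
Min (methods 1·2): 0.45 vs {0.13, 0.19, 0.18, 0.27, 0.41, 0.47} → fail.
Num (methods 1·2): 0.64 vs {0.32, 0.39, 0.18, 0.27, 0.54, 0.41} → pass.
JS (methods 1·2): 0.75 vs {0.50, 0.47, 0.41, 0.47, 0.54, 0.41} → pass.
1 of 4 fail.

1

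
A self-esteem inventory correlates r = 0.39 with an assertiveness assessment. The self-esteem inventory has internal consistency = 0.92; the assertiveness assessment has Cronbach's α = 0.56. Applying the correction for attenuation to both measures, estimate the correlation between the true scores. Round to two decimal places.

r_true = r_obs / √(r_xx · r_yy) = 0.39 / √(0.92 × 0.56) = 0.39 / √0.5152 = 0.39 / 0.7178 ≈ 0.54.

0.54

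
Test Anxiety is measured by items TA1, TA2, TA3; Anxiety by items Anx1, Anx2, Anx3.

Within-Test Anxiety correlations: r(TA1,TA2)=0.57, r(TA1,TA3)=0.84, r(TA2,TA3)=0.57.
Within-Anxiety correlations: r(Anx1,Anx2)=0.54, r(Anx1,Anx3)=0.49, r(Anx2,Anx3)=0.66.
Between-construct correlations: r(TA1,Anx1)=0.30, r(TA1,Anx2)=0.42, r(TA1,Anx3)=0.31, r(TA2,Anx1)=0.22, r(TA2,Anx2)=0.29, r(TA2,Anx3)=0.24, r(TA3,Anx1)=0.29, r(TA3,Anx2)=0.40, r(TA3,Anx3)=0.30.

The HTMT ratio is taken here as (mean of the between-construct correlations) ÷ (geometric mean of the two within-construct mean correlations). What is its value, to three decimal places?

0.505

Mean heterotrait r = 2.77/9 = 0.3078.
Mean within-TA = 1.98/3 = 0.6600; mean within-Anx = 1.69/3 = 0.5633.
Geometric mean = √(0.6600 × 0.5633) = 0.6097.
HTMT = 0.3078 / 0.6097 = 0.505.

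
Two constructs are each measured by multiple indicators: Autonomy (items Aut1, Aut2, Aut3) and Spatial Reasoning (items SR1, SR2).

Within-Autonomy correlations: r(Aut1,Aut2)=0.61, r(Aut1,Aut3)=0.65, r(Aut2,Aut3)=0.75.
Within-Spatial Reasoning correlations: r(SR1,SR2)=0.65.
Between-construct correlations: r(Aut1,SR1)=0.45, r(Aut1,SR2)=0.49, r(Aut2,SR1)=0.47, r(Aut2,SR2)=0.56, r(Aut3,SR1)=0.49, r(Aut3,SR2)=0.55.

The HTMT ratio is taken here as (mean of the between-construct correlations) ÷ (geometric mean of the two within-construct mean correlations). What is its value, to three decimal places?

Mean heterotrait r = 3.01/6 = 0.5017.
Mean within-Aut = 2.01/3 = 0.6700; mean within-SR = 0.65/1 = 0.6500.
Geometric mean = √(0.6700 × 0.6500) = 0.6599.
HTMT = 0.5017 / 0.6599 = 0.760.

0.760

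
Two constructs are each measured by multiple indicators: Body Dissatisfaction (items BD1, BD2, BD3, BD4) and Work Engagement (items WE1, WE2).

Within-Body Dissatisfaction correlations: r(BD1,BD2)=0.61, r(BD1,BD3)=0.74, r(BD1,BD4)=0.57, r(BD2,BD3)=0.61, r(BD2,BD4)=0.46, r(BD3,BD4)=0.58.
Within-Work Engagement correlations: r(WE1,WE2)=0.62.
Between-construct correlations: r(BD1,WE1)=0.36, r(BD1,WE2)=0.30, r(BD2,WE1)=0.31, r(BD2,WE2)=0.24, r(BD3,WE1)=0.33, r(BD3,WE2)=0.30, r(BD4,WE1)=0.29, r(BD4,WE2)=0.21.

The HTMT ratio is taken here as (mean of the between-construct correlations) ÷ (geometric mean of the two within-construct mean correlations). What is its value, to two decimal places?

Between-construct mean = 2.34/8 = 0.2925.
Mean within-BD = 3.57/6 = 0.5950; mean within-WE = 0.62/1 = 0.6200.
Geometric mean = √(0.5950 × 0.6200) = 0.6074.
HTMT = 0.2925 / 0.6074 = 0.48.

0.48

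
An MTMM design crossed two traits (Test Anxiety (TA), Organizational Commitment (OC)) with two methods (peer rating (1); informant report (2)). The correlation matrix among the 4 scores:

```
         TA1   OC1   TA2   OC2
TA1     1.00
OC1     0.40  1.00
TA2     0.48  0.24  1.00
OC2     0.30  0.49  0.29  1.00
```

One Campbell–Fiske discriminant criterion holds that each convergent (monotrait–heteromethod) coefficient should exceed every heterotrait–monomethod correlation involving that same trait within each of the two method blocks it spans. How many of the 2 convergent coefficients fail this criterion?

Checking each validity diagonal entry against its comparison values:
TA (methods 1·2): 0.48 vs {0.40, 0.29} → pass.
OC (methods 1·2): 0.49 vs {0.40, 0.29} → pass.
0 of 2 fail.

0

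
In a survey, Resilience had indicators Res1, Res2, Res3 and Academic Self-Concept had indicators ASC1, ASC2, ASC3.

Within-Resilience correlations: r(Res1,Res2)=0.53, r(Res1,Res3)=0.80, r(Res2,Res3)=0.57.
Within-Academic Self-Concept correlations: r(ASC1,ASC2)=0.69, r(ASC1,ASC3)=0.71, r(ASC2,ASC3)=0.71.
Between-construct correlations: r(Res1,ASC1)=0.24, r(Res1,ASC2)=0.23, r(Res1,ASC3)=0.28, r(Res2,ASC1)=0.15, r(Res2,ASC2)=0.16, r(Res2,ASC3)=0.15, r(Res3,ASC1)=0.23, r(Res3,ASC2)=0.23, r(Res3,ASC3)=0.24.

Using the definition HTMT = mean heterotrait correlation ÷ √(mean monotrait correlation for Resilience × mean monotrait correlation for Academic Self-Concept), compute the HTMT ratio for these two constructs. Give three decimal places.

0.318

Between-construct mean = 1.91/9 = 0.2122.
Mean within-Res = 1.90/3 = 0.6333; mean within-ASC = 2.11/3 = 0.7033.
Geometric mean = √(0.6333 × 0.7033) = 0.6674.
HTMT = 0.2122 / 0.6674 = 0.318.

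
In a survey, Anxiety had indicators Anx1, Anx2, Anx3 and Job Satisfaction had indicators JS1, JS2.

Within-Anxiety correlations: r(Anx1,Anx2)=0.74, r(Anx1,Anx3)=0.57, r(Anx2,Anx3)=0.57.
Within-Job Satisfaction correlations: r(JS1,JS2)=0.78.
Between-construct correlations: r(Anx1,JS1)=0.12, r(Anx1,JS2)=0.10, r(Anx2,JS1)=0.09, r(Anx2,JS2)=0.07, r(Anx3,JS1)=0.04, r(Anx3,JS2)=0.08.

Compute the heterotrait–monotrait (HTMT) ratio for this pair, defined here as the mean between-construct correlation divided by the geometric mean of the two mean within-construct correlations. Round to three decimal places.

0.119

Between-construct mean = 0.50/6 = 0.0833.
Mean within-Anx = 1.88/3 = 0.6267; mean within-JS = 0.78/1 = 0.7800.
Geometric mean = √(0.6267 × 0.7800) = 0.6992.
HTMT = 0.0833 / 0.6992 = 0.119.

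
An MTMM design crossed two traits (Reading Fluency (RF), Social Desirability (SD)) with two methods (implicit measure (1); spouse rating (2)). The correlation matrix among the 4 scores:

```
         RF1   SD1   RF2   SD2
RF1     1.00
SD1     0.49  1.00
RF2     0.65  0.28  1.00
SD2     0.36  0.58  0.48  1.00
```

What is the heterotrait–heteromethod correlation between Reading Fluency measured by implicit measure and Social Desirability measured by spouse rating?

0.36

Different traits and methods: r(RF1, SD2) = 0.36.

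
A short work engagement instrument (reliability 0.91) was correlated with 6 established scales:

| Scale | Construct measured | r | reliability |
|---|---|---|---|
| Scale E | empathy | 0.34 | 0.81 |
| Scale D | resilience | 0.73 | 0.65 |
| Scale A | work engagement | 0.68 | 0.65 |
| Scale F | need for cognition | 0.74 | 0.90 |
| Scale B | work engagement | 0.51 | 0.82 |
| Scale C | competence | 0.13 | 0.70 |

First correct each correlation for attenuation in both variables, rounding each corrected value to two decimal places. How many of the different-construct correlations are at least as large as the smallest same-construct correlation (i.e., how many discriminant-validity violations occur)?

Disattenuated r (r / √(r_scale · r_new)):
  Scale E (disc): 0.34 / √(0.81·0.91) = 0.40
  Scale D (disc): 0.73 / √(0.65·0.91) = 0.95
  Scale A (conv): 0.68 / √(0.65·0.91) = 0.88
  Scale F (disc): 0.74 / √(0.90·0.91) = 0.82
  Scale B (conv): 0.51 / √(0.82·0.91) = 0.59
  Scale C (disc): 0.13 / √(0.70·0.91) = 0.16
Smallest convergent = 0.59. Discriminant values: 0.40, 0.95, 0.82, 0.16; count ≥ 0.59 → 2.

2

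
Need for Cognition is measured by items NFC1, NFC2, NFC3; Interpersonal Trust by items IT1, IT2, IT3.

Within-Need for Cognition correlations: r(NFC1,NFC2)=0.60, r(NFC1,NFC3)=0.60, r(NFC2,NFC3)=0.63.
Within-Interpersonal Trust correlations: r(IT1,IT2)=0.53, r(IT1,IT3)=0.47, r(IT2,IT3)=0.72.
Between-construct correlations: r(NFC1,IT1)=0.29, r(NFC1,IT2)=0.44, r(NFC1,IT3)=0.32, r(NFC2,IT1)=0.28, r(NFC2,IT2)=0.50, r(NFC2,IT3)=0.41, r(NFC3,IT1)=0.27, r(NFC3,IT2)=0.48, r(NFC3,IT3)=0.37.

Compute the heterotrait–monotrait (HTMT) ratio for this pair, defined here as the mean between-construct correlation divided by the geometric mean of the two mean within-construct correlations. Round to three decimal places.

Between-construct mean = 3.36/9 = 0.3733.
Mean within-NFC = 1.83/3 = 0.6100; mean within-IT = 1.72/3 = 0.5733.
Geometric mean = √(0.6100 × 0.5733) = 0.5914.
HTMT = 0.3733 / 0.5914 = 0.631.

0.631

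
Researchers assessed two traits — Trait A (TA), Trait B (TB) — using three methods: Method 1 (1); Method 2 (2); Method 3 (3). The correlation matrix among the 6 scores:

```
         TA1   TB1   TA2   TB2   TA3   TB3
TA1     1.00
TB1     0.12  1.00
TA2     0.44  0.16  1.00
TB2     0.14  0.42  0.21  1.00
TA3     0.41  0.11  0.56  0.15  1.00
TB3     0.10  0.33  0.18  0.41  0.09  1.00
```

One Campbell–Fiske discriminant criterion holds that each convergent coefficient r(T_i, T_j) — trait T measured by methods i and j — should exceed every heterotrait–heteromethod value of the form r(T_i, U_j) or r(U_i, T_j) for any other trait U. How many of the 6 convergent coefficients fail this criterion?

Checking each validity diagonal entry against its comparison values:
TA (methods 1·2): 0.44 vs {0.14, 0.16} → pass.
TA (methods 1·3): 0.41 vs {0.10, 0.11} → pass.
TA (methods 2·3): 0.56 vs {0.18, 0.15} → pass.
TB (methods 1·2): 0.42 vs {0.16, 0.14} → pass.
TB (methods 1·3): 0.33 vs {0.11, 0.10} → pass.
TB (methods 2·3): 0.41 vs {0.15, 0.18} → pass.
0 of 6 fail.

0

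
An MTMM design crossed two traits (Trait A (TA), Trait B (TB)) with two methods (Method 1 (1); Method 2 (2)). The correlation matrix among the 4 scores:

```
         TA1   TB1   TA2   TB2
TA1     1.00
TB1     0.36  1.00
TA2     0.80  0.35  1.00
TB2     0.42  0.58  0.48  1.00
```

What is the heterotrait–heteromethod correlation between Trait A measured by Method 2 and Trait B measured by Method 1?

0.35

Different traits and methods: r(TA2, TB1) = 0.35.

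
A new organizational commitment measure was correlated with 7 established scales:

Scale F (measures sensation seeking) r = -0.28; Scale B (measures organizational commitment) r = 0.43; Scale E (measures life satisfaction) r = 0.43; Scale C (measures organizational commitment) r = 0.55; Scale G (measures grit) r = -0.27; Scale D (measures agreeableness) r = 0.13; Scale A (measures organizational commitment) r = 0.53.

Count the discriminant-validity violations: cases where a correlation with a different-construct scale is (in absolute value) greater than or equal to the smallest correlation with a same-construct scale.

Convergent (same construct = organizational commitment): Scale B, Scale C, Scale A.
Smallest convergent = 0.43. Discriminant |r|: 0.28, 0.43, 0.27, 0.13; count ≥ 0.43 → 1.

1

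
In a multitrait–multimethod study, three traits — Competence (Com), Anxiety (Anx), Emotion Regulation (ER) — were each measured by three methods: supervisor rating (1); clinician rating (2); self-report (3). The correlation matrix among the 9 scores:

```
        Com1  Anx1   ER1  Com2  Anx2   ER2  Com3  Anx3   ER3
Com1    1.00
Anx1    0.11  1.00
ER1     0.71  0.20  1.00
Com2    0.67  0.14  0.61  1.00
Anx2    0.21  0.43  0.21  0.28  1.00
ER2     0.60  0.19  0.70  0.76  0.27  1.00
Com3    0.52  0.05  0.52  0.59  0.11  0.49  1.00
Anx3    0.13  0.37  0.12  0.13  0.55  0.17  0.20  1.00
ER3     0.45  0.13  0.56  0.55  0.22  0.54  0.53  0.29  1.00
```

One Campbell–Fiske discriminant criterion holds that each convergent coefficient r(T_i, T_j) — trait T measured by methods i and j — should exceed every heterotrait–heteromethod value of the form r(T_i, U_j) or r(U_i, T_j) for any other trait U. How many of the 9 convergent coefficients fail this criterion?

Each convergent coefficient versus the relevant comparison correlations:
Com (methods 1·2): 0.67 vs {0.21, 0.14, 0.60, 0.61} → pass.
Com (methods 1·3): 0.52 vs {0.13, 0.05, 0.45, 0.52} → fail.
Com (methods 2·3): 0.59 vs {0.13, 0.11, 0.55, 0.49} → pass.
Anx (methods 1·2): 0.43 vs {0.14, 0.21, 0.19, 0.21} → pass.
Anx (methods 1·3): 0.37 vs {0.05, 0.13, 0.13, 0.12} → pass.
Anx (methods 2·3): 0.55 vs {0.11, 0.13, 0.22, 0.17} → pass.
ER (methods 1·2): 0.70 vs {0.61, 0.60, 0.21, 0.19} → pass.
ER (methods 1·3): 0.56 vs {0.52, 0.45, 0.12, 0.13} → pass.
ER (methods 2·3): 0.54 vs {0.49, 0.55, 0.17, 0.22} → fail.
2 of 9 fail.

2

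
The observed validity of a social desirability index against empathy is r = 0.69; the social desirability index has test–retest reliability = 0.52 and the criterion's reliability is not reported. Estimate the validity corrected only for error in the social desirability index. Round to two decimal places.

0.96

Single correction: r_c = r_obs / √r_xx = 0.69 / √0.52 = 0.69 / 0.7211 ≈ 0.96.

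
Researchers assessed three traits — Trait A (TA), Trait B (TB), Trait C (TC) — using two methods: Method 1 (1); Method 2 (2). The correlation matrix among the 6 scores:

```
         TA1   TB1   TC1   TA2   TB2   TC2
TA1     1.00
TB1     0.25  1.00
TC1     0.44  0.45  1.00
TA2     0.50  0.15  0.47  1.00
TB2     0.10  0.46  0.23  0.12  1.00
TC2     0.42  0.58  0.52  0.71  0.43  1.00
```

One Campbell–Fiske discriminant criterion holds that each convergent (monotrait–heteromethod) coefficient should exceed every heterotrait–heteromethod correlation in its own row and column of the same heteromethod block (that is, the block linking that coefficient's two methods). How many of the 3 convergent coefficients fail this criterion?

2

Checking each validity diagonal entry against its comparison values:
TA (methods 1·2): 0.50 vs {0.10, 0.15, 0.42, 0.47} → pass.
TB (methods 1·2): 0.46 vs {0.15, 0.10, 0.58, 0.23} → fail.
TC (methods 1·2): 0.52 vs {0.47, 0.42, 0.23, 0.58} → fail.
2 of 3 fail.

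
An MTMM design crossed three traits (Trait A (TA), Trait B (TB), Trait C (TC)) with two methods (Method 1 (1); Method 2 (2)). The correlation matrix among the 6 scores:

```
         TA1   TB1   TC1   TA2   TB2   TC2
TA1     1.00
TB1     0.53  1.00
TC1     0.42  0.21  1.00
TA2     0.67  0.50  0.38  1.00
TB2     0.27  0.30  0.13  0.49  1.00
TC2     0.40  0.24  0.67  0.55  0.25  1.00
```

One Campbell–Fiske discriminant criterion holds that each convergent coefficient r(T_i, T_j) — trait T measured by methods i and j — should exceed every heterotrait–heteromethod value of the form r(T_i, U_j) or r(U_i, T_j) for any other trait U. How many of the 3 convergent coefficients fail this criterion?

1

Convergent coefficients and their comparison sets:
TA (methods 1·2): 0.67 vs {0.27, 0.50, 0.40, 0.38} → pass.
TB (methods 1·2): 0.30 vs {0.50, 0.27, 0.24, 0.13} → fail.
TC (methods 1·2): 0.67 vs {0.38, 0.40, 0.13, 0.24} → pass.
1 of 3 fail.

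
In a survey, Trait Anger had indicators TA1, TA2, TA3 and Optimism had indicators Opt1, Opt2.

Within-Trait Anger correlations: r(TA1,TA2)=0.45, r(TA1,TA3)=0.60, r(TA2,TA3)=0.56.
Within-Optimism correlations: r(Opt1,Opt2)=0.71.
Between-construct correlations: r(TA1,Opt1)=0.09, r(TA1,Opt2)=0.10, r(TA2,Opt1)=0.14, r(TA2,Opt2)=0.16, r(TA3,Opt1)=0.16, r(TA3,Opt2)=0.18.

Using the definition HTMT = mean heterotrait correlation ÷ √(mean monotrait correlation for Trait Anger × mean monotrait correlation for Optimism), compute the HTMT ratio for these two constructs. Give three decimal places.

Between-construct mean = 0.83/6 = 0.1383.
Mean within-TA = 1.61/3 = 0.5367; mean within-Opt = 0.71/1 = 0.7100.
Geometric mean = √(0.5367 × 0.7100) = 0.6173.
HTMT = 0.1383 / 0.6173 = 0.224.

0.224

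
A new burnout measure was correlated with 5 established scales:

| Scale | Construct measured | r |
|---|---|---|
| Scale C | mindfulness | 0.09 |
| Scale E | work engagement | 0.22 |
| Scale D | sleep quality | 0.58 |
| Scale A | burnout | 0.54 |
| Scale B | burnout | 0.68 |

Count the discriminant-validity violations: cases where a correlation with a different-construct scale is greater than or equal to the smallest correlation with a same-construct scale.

Convergent (same construct = burnout): Scale A, Scale B.
Smallest convergent = 0.54. Discriminant values: 0.09, 0.22, 0.58; count ≥ 0.54 → 1.

1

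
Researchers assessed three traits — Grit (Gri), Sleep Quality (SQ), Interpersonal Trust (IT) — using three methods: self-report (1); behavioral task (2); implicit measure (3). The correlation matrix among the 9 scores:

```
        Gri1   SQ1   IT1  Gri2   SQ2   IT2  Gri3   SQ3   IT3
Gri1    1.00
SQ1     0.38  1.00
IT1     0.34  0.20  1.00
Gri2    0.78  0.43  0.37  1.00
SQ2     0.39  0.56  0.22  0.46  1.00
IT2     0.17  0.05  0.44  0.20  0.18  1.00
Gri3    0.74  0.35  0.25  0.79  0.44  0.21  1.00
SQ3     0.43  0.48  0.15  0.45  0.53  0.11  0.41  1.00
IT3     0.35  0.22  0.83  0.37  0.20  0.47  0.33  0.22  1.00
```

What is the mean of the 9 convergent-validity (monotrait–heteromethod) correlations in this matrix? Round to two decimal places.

0.62

Convergent values: 0.78, 0.74, 0.79, 0.56, 0.48, 0.53, 0.44, 0.83, 0.47; mean = 5.62/9 = 0.62.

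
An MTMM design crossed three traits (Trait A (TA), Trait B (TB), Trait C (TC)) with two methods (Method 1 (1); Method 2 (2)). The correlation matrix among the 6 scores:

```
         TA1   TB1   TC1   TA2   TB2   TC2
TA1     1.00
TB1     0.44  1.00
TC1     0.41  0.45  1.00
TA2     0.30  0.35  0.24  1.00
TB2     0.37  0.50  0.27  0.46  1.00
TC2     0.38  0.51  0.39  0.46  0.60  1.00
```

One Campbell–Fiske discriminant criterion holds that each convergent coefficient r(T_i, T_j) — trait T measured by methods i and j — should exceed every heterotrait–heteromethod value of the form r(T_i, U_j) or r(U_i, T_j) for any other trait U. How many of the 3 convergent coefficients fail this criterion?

3

Checking each validity diagonal entry against its comparison values:
TA (methods 1·2): 0.30 vs {0.37, 0.35, 0.38, 0.24} → fail.
TB (methods 1·2): 0.50 vs {0.35, 0.37, 0.51, 0.27} → fail.
TC (methods 1·2): 0.39 vs {0.24, 0.38, 0.27, 0.51} → fail.
3 of 3 fail.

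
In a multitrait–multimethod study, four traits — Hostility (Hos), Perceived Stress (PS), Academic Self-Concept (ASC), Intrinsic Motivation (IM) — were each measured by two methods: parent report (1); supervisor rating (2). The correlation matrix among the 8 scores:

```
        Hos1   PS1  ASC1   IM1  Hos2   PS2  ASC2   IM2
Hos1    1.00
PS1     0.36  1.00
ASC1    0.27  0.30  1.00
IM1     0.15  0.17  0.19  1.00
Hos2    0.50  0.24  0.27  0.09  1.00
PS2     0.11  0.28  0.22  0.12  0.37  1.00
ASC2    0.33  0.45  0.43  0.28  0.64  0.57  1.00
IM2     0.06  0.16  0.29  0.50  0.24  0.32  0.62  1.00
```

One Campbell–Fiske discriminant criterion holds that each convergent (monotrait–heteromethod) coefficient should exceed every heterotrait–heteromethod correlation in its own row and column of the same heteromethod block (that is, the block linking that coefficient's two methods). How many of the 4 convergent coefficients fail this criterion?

2

Checking each validity diagonal entry against its comparison values:
Hos (methods 1·2): 0.50 vs {0.11, 0.24, 0.33, 0.27, 0.06, 0.09} → pass.
PS (methods 1·2): 0.28 vs {0.24, 0.11, 0.45, 0.22, 0.16, 0.12} → fail.
ASC (methods 1·2): 0.43 vs {0.27, 0.33, 0.22, 0.45, 0.29, 0.28} → fail.
IM (methods 1·2): 0.50 vs {0.09, 0.06, 0.12, 0.16, 0.28, 0.29} → pass.
2 of 4 fail.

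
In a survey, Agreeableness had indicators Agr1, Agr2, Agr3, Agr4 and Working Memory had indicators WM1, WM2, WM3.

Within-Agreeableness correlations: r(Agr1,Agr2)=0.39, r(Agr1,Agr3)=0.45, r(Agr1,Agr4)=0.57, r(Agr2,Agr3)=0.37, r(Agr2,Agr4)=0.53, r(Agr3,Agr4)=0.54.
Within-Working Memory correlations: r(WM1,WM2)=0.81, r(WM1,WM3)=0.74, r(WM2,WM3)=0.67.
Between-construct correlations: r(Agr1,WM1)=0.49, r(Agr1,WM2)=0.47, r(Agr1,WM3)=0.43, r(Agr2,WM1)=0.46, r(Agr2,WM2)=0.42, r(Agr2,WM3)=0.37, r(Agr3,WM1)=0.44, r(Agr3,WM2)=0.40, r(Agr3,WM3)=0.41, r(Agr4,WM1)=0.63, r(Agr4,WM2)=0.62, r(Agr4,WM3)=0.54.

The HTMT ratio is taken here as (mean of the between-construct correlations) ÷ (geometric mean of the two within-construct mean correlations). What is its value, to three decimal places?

Mean between = 5.68/12 = 0.4733.
Mean within-Agr = 2.85/6 = 0.4750; mean within-WM = 2.22/3 = 0.7400.
Geometric mean = √(0.4750 × 0.7400) = 0.5929.
HTMT = 0.4733 / 0.5929 = 0.798.

0.798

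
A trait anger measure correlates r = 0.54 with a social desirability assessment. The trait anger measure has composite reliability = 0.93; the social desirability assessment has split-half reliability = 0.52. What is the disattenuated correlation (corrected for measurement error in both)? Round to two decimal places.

r_true = r_obs / √(r_xx · r_yy) = 0.54 / √(0.93 × 0.52) = 0.54 / √0.4836 = 0.54 / 0.6954 ≈ 0.78.

0.78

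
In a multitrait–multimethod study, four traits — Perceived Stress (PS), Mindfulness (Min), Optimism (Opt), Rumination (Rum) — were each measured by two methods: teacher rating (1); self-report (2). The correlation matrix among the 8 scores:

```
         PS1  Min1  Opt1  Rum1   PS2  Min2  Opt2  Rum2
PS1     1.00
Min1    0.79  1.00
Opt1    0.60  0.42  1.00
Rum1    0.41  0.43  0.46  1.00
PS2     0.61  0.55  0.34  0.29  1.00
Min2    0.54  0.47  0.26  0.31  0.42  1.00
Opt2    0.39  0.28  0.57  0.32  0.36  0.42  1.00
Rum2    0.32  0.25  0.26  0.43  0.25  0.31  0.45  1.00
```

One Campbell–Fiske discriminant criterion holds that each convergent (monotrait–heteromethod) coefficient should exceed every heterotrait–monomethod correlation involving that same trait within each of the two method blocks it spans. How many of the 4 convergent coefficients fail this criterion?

4

Each convergent coefficient versus the relevant comparison correlations:
PS (methods 1·2): 0.61 vs {0.79, 0.42, 0.60, 0.36, 0.41, 0.25} → fail.
Min (methods 1·2): 0.47 vs {0.79, 0.42, 0.42, 0.42, 0.43, 0.31} → fail.
Opt (methods 1·2): 0.57 vs {0.60, 0.36, 0.42, 0.42, 0.46, 0.45} → fail.
Rum (methods 1·2): 0.43 vs {0.41, 0.25, 0.43, 0.31, 0.46, 0.45} → fail.
4 of 4 fail.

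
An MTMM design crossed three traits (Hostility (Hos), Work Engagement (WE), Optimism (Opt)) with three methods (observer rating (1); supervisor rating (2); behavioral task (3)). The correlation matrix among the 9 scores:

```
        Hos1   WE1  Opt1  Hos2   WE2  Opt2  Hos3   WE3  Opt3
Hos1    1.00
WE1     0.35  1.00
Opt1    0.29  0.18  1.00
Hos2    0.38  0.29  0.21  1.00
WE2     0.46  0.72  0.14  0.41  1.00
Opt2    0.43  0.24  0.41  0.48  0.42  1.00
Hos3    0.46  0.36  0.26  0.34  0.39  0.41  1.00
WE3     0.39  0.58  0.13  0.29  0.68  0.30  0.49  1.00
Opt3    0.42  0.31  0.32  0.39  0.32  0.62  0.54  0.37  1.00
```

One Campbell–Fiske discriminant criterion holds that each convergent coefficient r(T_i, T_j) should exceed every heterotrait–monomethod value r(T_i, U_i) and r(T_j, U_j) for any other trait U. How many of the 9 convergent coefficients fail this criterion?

Convergent coefficients and their comparison sets:
Hos (methods 1·2): 0.38 vs {0.35, 0.41, 0.29, 0.48} → fail.
Hos (methods 1·3): 0.46 vs {0.35, 0.49, 0.29, 0.54} → fail.
Hos (methods 2·3): 0.34 vs {0.41, 0.49, 0.48, 0.54} → fail.
WE (methods 1·2): 0.72 vs {0.35, 0.41, 0.18, 0.42} → pass.
WE (methods 1·3): 0.58 vs {0.35, 0.49, 0.18, 0.37} → pass.
WE (methods 2·3): 0.68 vs {0.41, 0.49, 0.42, 0.37} → pass.
Opt (methods 1·2): 0.41 vs {0.29, 0.48, 0.18, 0.42} → fail.
Opt (methods 1·3): 0.32 vs {0.29, 0.54, 0.18, 0.37} → fail.
Opt (methods 2·3): 0.62 vs {0.48, 0.54, 0.42, 0.37} → pass.
5 of 9 fail.

5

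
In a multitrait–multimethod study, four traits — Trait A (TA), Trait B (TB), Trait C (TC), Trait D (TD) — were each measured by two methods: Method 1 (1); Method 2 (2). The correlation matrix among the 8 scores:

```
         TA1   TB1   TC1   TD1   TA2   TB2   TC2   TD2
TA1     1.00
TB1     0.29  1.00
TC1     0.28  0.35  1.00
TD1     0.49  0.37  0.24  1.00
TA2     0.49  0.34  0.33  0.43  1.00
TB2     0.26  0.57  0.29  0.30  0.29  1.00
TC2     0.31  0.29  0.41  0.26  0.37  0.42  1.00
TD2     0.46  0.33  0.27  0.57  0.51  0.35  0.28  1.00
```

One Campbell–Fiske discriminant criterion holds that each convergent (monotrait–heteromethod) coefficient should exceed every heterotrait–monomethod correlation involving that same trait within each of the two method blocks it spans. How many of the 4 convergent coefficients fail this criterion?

Each convergent coefficient versus the relevant comparison correlations:
TA (methods 1·2): 0.49 vs {0.29, 0.29, 0.28, 0.37, 0.49, 0.51} → fail.
TB (methods 1·2): 0.57 vs {0.29, 0.29, 0.35, 0.42, 0.37, 0.35} → pass.
TC (methods 1·2): 0.41 vs {0.28, 0.37, 0.35, 0.42, 0.24, 0.28} → fail.
TD (methods 1·2): 0.57 vs {0.49, 0.51, 0.37, 0.35, 0.24, 0.28} → pass.
2 of 4 fail.

2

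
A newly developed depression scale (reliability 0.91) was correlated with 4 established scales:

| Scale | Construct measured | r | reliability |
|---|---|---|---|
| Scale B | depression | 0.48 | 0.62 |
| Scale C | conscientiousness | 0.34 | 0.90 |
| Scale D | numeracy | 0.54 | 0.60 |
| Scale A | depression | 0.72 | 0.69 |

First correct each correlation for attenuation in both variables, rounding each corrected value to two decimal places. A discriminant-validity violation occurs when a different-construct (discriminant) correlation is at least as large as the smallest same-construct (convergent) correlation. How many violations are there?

1

Disattenuated r (r / √(r_scale · r_new)):
  Scale B (conv): 0.48 / √(0.62·0.91) = 0.64
  Scale C (disc): 0.34 / √(0.90·0.91) = 0.38
  Scale D (disc): 0.54 / √(0.60·0.91) = 0.73
  Scale A (conv): 0.72 / √(0.69·0.91) = 0.91
Smallest convergent = 0.64. Discriminant values: 0.38, 0.73; count ≥ 0.64 → 1.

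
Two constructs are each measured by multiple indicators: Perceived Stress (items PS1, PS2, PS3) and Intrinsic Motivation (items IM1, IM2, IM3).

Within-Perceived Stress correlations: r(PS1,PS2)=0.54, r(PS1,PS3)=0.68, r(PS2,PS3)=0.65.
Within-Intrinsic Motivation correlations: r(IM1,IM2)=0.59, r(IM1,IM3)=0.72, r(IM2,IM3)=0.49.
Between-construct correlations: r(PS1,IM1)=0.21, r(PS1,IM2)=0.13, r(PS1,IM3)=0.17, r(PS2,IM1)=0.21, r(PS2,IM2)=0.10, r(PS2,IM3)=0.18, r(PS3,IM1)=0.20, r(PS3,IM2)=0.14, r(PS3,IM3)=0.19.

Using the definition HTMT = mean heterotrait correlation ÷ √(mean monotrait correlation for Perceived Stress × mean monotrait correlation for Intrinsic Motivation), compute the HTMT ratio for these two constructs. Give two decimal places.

Mean heterotrait r = 1.53/9 = 0.1700.
Mean within-PS = 1.87/3 = 0.6233; mean within-IM = 1.80/3 = 0.6000.
Geometric mean = √(0.6233 × 0.6000) = 0.6115.
HTMT = 0.1700 / 0.6115 = 0.28.

0.28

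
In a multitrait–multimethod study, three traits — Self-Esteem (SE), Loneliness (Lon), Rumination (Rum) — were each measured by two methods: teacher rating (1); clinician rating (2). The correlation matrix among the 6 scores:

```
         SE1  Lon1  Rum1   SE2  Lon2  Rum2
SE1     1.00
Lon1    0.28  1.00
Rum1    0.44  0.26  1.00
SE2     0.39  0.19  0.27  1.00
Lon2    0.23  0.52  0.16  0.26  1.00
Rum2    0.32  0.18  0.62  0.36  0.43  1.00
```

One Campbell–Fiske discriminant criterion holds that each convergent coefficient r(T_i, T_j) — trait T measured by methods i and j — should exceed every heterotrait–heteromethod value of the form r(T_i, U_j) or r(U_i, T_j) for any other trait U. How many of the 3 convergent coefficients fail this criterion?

0

Each convergent coefficient versus the relevant comparison correlations:
SE (methods 1·2): 0.39 vs {0.23, 0.19, 0.32, 0.27} → pass.
Lon (methods 1·2): 0.52 vs {0.19, 0.23, 0.18, 0.16} → pass.
Rum (methods 1·2): 0.62 vs {0.27, 0.32, 0.16, 0.18} → pass.
0 of 3 fail.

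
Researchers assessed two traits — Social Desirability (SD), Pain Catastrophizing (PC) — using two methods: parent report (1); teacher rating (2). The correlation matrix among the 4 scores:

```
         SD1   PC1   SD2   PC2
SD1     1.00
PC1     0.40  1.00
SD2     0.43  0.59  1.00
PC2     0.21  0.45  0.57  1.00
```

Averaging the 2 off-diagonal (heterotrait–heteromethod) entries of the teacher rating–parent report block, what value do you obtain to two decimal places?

0.40

HTHM values (method 2 × method 1): 0.59, 0.21; mean = 0.80/2 = 0.40.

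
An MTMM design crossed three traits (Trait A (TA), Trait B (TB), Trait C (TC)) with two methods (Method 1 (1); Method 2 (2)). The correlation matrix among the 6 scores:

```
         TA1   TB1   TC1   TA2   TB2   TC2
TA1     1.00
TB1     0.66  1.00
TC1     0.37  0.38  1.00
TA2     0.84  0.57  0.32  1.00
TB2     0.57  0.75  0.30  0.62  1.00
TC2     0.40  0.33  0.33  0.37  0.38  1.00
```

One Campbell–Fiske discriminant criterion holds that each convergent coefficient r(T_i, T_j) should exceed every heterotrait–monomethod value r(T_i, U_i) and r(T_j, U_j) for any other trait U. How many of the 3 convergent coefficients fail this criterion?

1

Each convergent coefficient versus the relevant comparison correlations:
TA (methods 1·2): 0.84 vs {0.66, 0.62, 0.37, 0.37} → pass.
TB (methods 1·2): 0.75 vs {0.66, 0.62, 0.38, 0.38} → pass.
TC (methods 1·2): 0.33 vs {0.37, 0.37, 0.38, 0.38} → fail.
1 of 3 fail.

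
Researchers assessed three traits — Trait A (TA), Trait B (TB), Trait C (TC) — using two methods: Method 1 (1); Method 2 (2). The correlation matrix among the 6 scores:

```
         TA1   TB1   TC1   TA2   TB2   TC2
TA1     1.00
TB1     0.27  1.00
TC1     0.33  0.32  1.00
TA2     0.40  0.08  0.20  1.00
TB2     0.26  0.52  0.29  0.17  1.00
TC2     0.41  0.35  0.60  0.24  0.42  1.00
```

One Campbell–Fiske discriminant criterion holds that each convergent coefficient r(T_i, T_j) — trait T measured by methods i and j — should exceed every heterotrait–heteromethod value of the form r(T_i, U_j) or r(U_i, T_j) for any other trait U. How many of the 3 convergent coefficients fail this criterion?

1

Checking each validity diagonal entry against its comparison values:
TA (methods 1·2): 0.40 vs {0.26, 0.08, 0.41, 0.20} → fail.
TB (methods 1·2): 0.52 vs {0.08, 0.26, 0.35, 0.29} → pass.
TC (methods 1·2): 0.60 vs {0.20, 0.41, 0.29, 0.35} → pass.
1 of 3 fail.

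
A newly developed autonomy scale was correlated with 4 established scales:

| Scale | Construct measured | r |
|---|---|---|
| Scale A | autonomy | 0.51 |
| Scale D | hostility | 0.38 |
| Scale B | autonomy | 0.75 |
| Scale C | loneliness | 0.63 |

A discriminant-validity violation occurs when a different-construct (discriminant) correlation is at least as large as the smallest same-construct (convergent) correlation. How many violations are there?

Convergent (same construct = autonomy): Scale A, Scale B.
Smallest convergent = 0.51. Discriminant values: 0.38, 0.63; count ≥ 0.51 → 1.

1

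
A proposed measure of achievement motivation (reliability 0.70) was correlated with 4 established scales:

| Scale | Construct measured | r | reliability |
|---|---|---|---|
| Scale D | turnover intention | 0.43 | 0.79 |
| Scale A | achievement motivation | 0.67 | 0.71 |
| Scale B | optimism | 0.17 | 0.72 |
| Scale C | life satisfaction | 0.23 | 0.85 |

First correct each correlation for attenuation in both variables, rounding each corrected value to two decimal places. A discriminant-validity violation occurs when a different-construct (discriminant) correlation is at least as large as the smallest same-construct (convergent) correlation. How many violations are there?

Disattenuated r (r / √(r_scale · r_new)):
  Scale D (disc): 0.43 / √(0.79·0.70) = 0.58
  Scale A (conv): 0.67 / √(0.71·0.70) = 0.95
  Scale B (disc): 0.17 / √(0.72·0.70) = 0.24
  Scale C (disc): 0.23 / √(0.85·0.70) = 0.30
Smallest convergent = 0.95. Discriminant values: 0.58, 0.24, 0.30; count ≥ 0.95 → 0.

0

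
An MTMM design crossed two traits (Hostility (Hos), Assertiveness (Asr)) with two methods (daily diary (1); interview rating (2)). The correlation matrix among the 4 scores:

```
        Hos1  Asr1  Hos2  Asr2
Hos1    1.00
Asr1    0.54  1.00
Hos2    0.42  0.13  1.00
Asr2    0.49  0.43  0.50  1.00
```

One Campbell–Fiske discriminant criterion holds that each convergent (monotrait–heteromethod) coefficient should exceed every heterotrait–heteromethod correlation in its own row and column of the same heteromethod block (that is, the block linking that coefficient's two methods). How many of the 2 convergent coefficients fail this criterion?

Each convergent coefficient versus the relevant comparison correlations:
Hos (methods 1·2): 0.42 vs {0.49, 0.13} → fail.
Asr (methods 1·2): 0.43 vs {0.13, 0.49} → fail.
2 of 2 fail.

2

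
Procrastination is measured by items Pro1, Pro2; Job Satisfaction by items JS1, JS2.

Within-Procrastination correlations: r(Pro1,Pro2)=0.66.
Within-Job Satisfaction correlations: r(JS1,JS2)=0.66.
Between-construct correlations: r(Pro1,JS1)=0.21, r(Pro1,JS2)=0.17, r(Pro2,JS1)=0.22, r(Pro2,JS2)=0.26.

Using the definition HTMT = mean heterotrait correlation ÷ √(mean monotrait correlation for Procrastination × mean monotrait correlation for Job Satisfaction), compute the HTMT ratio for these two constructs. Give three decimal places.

Mean heterotrait r = 0.86/4 = 0.2150.
Mean within-Pro = 0.66/1 = 0.6600; mean within-JS = 0.66/1 = 0.6600.
Geometric mean = √(0.6600 × 0.6600) = 0.6600.
HTMT = 0.2150 / 0.6600 = 0.326.

0.326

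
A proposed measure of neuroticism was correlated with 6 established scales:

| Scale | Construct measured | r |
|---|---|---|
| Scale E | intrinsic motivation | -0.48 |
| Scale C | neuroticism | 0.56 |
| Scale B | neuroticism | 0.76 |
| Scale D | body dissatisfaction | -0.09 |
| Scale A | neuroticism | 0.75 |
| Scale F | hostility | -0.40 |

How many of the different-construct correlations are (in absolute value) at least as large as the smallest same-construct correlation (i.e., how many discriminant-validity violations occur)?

0

Convergent (same construct = neuroticism): Scale C, Scale B, Scale A.
Smallest convergent = 0.56. Discriminant |r|: 0.48, 0.09, 0.40; count ≥ 0.56 → 0.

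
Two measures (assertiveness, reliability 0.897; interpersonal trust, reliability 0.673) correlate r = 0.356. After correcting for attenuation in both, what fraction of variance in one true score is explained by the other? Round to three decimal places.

Disattenuated r = 0.356 / √(0.897 × 0.673) = 0.356 / 0.7770 = 0.4582.
Shared true-score variance = 0.4582² = 0.2099 ≈ 0.210.

0.210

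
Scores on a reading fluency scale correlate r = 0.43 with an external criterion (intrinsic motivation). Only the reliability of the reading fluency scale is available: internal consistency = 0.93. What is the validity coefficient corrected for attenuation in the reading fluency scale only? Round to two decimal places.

0.45

Single correction: r_c = r_obs / √r_xx = 0.43 / √0.93 = 0.43 / 0.9644 ≈ 0.45.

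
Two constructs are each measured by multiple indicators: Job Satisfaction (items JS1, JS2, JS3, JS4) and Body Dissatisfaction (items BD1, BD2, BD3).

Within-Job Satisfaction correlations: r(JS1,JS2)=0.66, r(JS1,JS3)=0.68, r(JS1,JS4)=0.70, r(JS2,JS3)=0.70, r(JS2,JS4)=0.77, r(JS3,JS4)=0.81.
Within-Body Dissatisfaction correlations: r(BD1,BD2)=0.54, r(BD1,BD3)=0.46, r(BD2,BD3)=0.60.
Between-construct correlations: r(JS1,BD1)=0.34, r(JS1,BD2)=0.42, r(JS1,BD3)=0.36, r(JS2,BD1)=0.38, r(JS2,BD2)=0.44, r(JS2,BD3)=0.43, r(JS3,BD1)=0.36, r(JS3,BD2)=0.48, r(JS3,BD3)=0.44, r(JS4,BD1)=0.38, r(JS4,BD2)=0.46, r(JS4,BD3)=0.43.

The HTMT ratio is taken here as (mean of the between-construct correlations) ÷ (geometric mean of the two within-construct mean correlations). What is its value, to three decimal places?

Mean between = 4.92/12 = 0.4100.
Mean within-JS = 4.32/6 = 0.7200; mean within-BD = 1.60/3 = 0.5333.
Geometric mean = √(0.7200 × 0.5333) = 0.6197.
HTMT = 0.4100 / 0.6197 = 0.662.

0.662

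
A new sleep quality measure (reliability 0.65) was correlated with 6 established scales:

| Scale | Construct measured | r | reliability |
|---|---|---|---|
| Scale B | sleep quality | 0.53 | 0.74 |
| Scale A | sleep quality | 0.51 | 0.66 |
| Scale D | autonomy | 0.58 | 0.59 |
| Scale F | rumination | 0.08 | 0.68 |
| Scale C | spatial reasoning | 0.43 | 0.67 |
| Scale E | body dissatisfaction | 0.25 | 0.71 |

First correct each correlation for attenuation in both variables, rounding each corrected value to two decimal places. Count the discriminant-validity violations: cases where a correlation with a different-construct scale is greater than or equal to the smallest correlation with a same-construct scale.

Disattenuated r (r / √(r_scale · r_new)):
  Scale B (conv): 0.53 / √(0.74·0.65) = 0.76
  Scale A (conv): 0.51 / √(0.66·0.65) = 0.78
  Scale D (disc): 0.58 / √(0.59·0.65) = 0.94
  Scale F (disc): 0.08 / √(0.68·0.65) = 0.12
  Scale C (disc): 0.43 / √(0.67·0.65) = 0.65
  Scale E (disc): 0.25 / √(0.71·0.65) = 0.37
Smallest convergent = 0.76. Discriminant values: 0.94, 0.12, 0.65, 0.37; count ≥ 0.76 → 1.

1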